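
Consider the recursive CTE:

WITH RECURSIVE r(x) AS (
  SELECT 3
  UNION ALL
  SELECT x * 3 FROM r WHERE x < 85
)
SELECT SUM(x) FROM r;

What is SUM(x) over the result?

Base: x=3.
Iteration 1: 3 < 85 holds -> x = 3 * 3 = 9.
Iteration 2: 9 < 85 holds -> x = 9 * 3 = 27.
Iteration 3: 27 < 85 holds -> x = 27 * 3 = 81.
Iteration 4: 81 < 85 holds -> x = 81 * 3 = 243.
Iteration 5: 243 < 85 fails; recursion stops.
SUM(x) = 3 + 9 + 27 + 81 + 243 = 363.

363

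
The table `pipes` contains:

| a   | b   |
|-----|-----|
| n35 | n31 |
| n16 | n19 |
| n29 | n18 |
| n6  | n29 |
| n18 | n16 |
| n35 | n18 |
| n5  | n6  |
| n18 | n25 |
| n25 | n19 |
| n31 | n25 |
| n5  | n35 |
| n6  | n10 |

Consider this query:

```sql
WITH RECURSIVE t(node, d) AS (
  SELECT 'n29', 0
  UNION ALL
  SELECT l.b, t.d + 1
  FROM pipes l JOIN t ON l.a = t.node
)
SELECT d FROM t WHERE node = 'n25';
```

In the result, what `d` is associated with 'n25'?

2

Base: (n29, d=0).
Iteration 1: edges from {n29} -> (n18, d=1).
Iteration 2: edges from {n18} -> (n16, d=2), (n25, d=2).
Iteration 3: edges from {n16,n25} -> (n19, d=3) x2. [UNION ALL keeps all 2 new rows, including repeats]
Iteration 4: no outgoing edges from {n19}; recursion stops.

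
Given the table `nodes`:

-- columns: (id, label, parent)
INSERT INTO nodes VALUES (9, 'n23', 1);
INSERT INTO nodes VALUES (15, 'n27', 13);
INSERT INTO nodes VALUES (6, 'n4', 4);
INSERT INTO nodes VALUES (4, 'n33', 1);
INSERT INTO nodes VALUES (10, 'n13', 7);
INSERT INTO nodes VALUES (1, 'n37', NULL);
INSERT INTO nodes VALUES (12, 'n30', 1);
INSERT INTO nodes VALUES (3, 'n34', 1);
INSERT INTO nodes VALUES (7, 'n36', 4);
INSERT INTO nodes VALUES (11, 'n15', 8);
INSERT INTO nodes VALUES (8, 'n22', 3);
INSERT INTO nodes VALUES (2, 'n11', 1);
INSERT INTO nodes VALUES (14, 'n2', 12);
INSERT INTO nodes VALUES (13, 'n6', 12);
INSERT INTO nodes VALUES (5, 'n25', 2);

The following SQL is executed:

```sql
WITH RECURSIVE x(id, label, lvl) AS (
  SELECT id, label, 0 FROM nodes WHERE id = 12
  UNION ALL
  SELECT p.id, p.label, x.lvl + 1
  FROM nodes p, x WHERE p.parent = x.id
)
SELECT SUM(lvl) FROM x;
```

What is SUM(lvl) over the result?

4

Base: id=12 (n30) at lvl 0.
Iteration 1: rows with parent in {12} -> n6 (id 13, lvl 1), n2 (id 14, lvl 1).
Iteration 2: rows with parent in {13,14} -> n27 (id 15, lvl 2).
Iteration 3: no rows with parent in {15}; recursion stops.
SUM(lvl) = 0 + 1 + 1 + 2 = 4.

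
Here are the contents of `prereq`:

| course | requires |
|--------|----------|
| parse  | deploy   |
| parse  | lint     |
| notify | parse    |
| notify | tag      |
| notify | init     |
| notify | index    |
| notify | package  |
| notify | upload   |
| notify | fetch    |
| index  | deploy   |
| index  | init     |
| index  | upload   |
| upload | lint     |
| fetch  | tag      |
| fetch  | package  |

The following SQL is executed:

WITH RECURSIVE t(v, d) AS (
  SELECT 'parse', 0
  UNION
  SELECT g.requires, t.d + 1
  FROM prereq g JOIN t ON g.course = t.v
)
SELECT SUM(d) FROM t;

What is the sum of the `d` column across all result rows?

2

Base: (parse, d=0).
Iteration 1: edges from {parse} -> (deploy, d=1), (lint, d=1).
Iteration 2: no outgoing edges from {deploy,lint}; recursion stops.
SUM(d) = 0 + 1 + 1 = 2.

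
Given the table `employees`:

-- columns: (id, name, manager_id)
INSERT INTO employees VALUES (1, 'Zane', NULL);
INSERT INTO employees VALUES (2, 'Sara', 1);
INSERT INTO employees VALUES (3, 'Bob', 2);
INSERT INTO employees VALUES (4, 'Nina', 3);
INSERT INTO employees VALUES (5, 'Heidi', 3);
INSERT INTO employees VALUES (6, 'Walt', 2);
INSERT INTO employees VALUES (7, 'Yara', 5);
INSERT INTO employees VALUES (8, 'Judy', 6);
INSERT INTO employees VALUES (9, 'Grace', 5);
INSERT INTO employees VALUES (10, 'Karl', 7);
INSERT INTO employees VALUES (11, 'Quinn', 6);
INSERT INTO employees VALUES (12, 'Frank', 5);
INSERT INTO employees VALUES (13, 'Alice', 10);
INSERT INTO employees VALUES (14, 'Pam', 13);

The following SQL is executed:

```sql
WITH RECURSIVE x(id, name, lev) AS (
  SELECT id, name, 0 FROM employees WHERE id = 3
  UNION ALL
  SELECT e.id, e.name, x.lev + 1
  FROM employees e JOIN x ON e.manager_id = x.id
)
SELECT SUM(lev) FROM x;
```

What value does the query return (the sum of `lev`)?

Base: id=3 (Bob) at lev 0.
Iteration 1: rows with manager_id in {3} -> Nina (id 4, lev 1), Heidi (id 5, lev 1).
Iteration 2: rows with manager_id in {4,5} -> Yara (id 7, lev 2), Grace (id 9, lev 2), Frank (id 12, lev 2).
Iteration 3: rows with manager_id in {7,9,12} -> Karl (id 10, lev 3).
Iteration 4: rows with manager_id in {10} -> Alice (id 13, lev 4).
Iteration 5: rows with manager_id in {13} -> Pam (id 14, lev 5).
Iteration 6: no rows with manager_id in {14}; recursion stops.
SUM(lev) = 0 + 1 + 1 + 2 + 2 + 2 + 3 + 4 + 5 = 20.

20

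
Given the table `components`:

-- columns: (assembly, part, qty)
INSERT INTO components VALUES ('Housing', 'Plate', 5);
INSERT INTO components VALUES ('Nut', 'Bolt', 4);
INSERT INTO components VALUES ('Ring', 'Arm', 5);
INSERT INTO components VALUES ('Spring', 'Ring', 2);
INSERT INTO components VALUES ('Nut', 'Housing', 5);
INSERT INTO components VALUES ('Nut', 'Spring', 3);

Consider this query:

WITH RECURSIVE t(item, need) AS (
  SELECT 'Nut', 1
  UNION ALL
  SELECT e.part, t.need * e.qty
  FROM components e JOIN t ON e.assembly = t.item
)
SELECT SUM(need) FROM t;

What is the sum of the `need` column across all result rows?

74

Base: (Nut, need=1).
Iteration 1: components of {Nut} -> Bolt = 1*4 = 4, Housing = 1*5 = 5, Spring = 1*3 = 3.
Iteration 2: components of {Bolt,Housing,Spring} -> Plate = 5*5 = 25, Ring = 3*2 = 6.
Iteration 3: components of {Plate,Ring} -> Arm = 6*5 = 30.
Iteration 4: no further components; recursion stops.
SUM(need) = 1 + 5 + 3 + 4 + 25 + 6 + 30 = 74.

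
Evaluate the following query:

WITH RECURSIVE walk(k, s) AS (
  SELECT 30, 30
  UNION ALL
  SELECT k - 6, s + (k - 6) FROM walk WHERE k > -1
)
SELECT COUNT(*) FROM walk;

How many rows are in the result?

Base: k=30, s=30.
Iteration 1: 30 > -1 holds -> k = 30 - 6 = 24, s = 30 + 24 = 54.
Iteration 2: 24 > -1 holds -> k = 24 - 6 = 18, s = 54 + 18 = 72.
Iteration 3: 18 > -1 holds -> k = 18 - 6 = 12, s = 72 + 12 = 84.
Iteration 4: 12 > -1 holds -> k = 12 - 6 = 6, s = 84 + 6 = 90.
Iteration 5: 6 > -1 holds -> k = 6 - 6 = 0, s = 90 + 0 = 90.
Iteration 6: 0 > -1 holds -> k = 0 - 6 = -6, s = 90 + -6 = 84.
Iteration 7: -6 > -1 fails; recursion stops.
Total rows emitted: 7.

7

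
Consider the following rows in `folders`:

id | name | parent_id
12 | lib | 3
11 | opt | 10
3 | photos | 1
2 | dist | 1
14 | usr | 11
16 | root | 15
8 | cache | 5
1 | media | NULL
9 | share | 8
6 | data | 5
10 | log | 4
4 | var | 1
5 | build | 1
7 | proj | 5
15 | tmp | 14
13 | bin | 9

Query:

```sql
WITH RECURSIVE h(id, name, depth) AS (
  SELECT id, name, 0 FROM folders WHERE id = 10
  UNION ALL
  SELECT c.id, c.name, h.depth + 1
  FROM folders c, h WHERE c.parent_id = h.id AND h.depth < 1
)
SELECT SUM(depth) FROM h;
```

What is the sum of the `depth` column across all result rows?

1

Base: id=10 (log) at depth 0.
Iteration 1: rows with parent_id in {10} -> opt (id 11, depth 1).
Iteration 2: depth < 1 fails for all current rows; recursion stops.
SUM(depth) = 0 + 1 = 1.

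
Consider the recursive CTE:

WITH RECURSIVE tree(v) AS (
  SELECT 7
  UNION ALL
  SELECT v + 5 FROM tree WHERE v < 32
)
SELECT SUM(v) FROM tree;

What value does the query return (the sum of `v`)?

Base: v=7.
Iteration 1: 7 < 32 holds -> v = 7 + 5 = 12.
Iteration 2: 12 < 32 holds -> v = 12 + 5 = 17.
Iteration 3: 17 < 32 holds -> v = 17 + 5 = 22.
Iteration 4: 22 < 32 holds -> v = 22 + 5 = 27.
Iteration 5: 27 < 32 holds -> v = 27 + 5 = 32.
Iteration 6: 32 < 32 fails; recursion stops.
SUM(v) = 7 + 12 + 17 + 22 + 27 + 32 = 117.

117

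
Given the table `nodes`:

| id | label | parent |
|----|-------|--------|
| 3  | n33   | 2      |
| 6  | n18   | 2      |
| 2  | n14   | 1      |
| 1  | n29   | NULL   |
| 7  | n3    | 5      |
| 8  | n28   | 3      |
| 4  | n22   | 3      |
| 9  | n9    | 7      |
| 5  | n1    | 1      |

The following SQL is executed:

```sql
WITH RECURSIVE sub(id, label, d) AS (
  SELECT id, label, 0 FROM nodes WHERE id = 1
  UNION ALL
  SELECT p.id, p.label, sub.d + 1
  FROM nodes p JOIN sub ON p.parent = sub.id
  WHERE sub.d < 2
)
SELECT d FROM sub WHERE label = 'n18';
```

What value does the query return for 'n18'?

2

Base: id=1 (n29) at d 0.
Iteration 1: rows with parent in {1} -> n14 (id 2, d 1), n1 (id 5, d 1).
Iteration 2: rows with parent in {2,5} -> n33 (id 3, d 2), n18 (id 6, d 2), n3 (id 7, d 2).
Iteration 3: d < 2 fails for all current rows; recursion stops.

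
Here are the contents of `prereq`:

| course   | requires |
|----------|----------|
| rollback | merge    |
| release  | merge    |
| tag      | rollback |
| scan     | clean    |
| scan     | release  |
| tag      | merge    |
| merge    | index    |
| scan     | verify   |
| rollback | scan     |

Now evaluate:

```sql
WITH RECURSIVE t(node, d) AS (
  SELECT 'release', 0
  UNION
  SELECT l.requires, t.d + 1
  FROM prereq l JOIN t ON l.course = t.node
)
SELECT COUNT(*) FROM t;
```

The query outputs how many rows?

Base: (release, d=0).
Iteration 1: edges from {release} -> (merge, d=1).
Iteration 2: edges from {merge} -> (index, d=2).
Iteration 3: no outgoing edges from {index}; recursion stops.
Total rows emitted: 3.

3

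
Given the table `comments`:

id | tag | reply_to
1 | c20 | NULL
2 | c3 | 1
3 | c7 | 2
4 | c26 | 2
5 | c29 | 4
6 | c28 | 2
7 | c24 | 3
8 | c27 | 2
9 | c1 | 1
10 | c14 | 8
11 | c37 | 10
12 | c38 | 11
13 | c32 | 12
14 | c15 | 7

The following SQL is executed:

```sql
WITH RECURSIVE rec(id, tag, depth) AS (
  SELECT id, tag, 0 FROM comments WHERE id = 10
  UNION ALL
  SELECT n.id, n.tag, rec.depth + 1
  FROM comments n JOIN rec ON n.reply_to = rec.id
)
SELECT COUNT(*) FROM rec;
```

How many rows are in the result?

4

Base: id=10 (c14) at depth 0.
Iteration 1: rows with reply_to in {10} -> c37 (id 11, depth 1).
Iteration 2: rows with reply_to in {11} -> c38 (id 12, depth 2).
Iteration 3: rows with reply_to in {12} -> c32 (id 13, depth 3).
Iteration 4: no rows with reply_to in {13}; recursion stops.
Total rows emitted: 4.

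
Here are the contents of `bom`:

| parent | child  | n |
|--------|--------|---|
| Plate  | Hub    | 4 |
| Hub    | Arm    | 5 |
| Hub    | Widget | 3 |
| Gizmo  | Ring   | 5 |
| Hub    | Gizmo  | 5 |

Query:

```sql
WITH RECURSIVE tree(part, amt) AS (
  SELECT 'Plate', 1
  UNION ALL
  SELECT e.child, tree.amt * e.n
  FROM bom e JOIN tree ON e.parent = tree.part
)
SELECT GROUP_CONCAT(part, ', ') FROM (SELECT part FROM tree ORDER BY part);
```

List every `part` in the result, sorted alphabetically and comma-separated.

Base: (Plate, amt=1).
Iteration 1: components of {Plate} -> Hub = 1*4 = 4.
Iteration 2: components of {Hub} -> Arm = 4*5 = 20, Gizmo = 4*5 = 20, Widget = 4*3 = 12.
Iteration 3: components of {Arm,Gizmo,Widget} -> Ring = 20*5 = 100.
Iteration 4: no further components; recursion stops.

Arm, Gizmo, Hub, Plate, Ring, Widget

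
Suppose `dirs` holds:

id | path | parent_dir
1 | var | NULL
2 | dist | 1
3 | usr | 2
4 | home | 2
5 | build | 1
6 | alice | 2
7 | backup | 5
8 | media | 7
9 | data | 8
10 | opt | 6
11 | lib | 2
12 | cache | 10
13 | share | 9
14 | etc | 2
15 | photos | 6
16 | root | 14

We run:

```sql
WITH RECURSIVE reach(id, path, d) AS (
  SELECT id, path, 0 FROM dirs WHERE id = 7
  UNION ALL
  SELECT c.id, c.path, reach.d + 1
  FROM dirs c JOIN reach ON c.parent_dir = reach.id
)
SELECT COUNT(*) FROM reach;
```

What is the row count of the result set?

4

Base: id=7 (backup) at d 0.
Iteration 1: rows with parent_dir in {7} -> media (id 8, d 1).
Iteration 2: rows with parent_dir in {8} -> data (id 9, d 2).
Iteration 3: rows with parent_dir in {9} -> share (id 13, d 3).
Iteration 4: no rows with parent_dir in {13}; recursion stops.
Total rows emitted: 4.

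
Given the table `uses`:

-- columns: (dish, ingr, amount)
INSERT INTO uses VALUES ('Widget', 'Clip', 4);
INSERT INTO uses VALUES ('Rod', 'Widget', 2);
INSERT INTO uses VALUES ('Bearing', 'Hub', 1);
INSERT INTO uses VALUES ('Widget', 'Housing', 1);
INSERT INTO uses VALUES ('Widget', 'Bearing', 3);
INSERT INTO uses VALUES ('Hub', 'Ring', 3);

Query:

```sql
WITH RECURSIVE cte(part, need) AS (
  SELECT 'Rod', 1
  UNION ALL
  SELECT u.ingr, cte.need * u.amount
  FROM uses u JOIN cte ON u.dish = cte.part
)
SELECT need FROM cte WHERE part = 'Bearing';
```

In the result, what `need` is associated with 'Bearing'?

6

Base: (Rod, need=1).
Iteration 1: components of {Rod} -> Widget = 1*2 = 2.
Iteration 2: components of {Widget} -> Bearing = 2*3 = 6, Clip = 2*4 = 8, Housing = 2*1 = 2.
Iteration 3: components of {Bearing,Clip,Housing} -> Hub = 6*1 = 6.
Iteration 4: components of {Hub} -> Ring = 6*3 = 18.
Iteration 5: no further components; recursion stops.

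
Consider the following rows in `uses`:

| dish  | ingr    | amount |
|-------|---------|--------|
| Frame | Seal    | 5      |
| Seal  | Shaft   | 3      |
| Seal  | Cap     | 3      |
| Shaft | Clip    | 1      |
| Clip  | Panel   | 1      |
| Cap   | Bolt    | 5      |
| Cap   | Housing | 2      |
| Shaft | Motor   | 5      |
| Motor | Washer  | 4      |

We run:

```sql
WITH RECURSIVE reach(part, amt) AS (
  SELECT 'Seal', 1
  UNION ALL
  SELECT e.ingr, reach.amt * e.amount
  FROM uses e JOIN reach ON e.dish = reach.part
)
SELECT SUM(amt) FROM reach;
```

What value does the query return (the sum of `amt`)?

Base: (Seal, amt=1).
Iteration 1: components of {Seal} -> Cap = 1*3 = 3, Shaft = 1*3 = 3.
Iteration 2: components of {Cap,Shaft} -> Bolt = 3*5 = 15, Clip = 3*1 = 3, Housing = 3*2 = 6, Motor = 3*5 = 15.
Iteration 3: components of {Bolt,Clip,Housing,Motor} -> Panel = 3*1 = 3, Washer = 15*4 = 60.
Iteration 4: no further components; recursion stops.
SUM(amt) = 1 + 3 + 3 + 3 + 15 + 15 + 6 + 3 + 60 = 109.

109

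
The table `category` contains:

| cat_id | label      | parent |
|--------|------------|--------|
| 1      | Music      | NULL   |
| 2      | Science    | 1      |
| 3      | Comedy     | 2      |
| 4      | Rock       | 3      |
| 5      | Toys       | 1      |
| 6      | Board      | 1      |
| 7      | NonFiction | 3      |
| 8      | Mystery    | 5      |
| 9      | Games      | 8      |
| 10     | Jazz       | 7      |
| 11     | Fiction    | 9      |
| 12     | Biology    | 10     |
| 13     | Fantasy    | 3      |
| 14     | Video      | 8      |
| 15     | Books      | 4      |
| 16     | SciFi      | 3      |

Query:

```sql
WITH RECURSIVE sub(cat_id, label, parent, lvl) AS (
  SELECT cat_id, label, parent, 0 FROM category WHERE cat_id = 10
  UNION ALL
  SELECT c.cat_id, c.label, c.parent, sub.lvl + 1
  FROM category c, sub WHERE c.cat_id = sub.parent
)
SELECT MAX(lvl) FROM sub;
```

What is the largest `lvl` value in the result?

4

Base: cat_id=10 (Jazz), parent=7, lvl 0.
Iteration 1: join on cat_id=7 -> NonFiction (id 7, parent=3, lvl 1).
Iteration 2: join on cat_id=3 -> Comedy (id 3, parent=2, lvl 2).
Iteration 3: join on cat_id=2 -> Science (id 2, parent=1, lvl 3).
Iteration 4: join on cat_id=1 -> Music (id 1, parent=NULL, lvl 4).
Iteration 5: parent is NULL; no match; recursion stops.
lvl values: 0, 1, 2, 3, 4; the maximum is 4.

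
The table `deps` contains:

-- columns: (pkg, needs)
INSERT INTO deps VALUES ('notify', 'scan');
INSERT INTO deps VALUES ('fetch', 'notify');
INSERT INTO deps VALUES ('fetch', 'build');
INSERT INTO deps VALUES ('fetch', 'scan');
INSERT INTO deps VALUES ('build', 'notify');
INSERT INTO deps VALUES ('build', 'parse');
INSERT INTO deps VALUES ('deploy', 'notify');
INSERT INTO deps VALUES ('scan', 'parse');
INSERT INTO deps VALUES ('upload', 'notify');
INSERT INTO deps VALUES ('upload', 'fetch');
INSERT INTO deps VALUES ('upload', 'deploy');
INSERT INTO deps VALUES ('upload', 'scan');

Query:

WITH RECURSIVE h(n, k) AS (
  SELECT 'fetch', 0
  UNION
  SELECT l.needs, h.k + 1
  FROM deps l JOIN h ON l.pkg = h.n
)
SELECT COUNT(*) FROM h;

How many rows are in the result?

10

Base: (fetch, k=0).
Iteration 1: edges from {fetch} -> (build, k=1), (notify, k=1), (scan, k=1).
Iteration 2: edges from {build,notify,scan} -> (notify, k=2), (parse, k=2), (scan, k=2). [UNION drops 1 duplicate row(s)]
Iteration 3: edges from {notify,parse,scan} -> (parse, k=3), (scan, k=3).
Iteration 4: edges from {parse,scan} -> (parse, k=4).
Iteration 5: no outgoing edges from {parse}; recursion stops.
Total rows emitted: 10.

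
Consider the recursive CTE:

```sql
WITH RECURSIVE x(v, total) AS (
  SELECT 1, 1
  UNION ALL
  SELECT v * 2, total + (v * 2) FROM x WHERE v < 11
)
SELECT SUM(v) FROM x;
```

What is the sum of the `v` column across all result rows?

31

Base: v=1, total=1.
Iteration 1: 1 < 11 holds -> v = 1 * 2 = 2, total = 1 + 2 = 3.
Iteration 2: 2 < 11 holds -> v = 2 * 2 = 4, total = 3 + 4 = 7.
Iteration 3: 4 < 11 holds -> v = 4 * 2 = 8, total = 7 + 8 = 15.
Iteration 4: 8 < 11 holds -> v = 8 * 2 = 16, total = 15 + 16 = 31.
Iteration 5: 16 < 11 fails; recursion stops.
SUM(v) = 1 + 2 + 4 + 8 + 16 = 31.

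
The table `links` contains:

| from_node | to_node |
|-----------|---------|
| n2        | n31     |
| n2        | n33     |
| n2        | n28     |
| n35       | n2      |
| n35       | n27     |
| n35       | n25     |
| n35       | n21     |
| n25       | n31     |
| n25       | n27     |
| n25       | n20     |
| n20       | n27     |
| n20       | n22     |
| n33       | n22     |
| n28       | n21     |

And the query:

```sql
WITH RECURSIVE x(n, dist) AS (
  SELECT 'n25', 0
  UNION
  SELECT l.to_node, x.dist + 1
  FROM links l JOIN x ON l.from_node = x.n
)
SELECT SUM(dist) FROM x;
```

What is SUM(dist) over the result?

7

Base: (n25, dist=0).
Iteration 1: edges from {n25} -> (n20, dist=1), (n27, dist=1), (n31, dist=1).
Iteration 2: edges from {n20,n27,n31} -> (n22, dist=2), (n27, dist=2).
Iteration 3: no outgoing edges from {n22,n27}; recursion stops.
SUM(dist) = 0 + 1 + 1 + 1 + 2 + 2 = 7.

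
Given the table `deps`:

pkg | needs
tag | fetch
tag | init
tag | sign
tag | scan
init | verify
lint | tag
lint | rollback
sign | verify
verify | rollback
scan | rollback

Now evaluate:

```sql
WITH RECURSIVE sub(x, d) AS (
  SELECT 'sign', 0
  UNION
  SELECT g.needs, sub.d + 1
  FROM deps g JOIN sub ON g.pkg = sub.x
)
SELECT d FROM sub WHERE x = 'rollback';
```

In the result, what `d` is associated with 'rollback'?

Base: (sign, d=0).
Iteration 1: edges from {sign} -> (verify, d=1).
Iteration 2: edges from {verify} -> (rollback, d=2).
Iteration 3: no outgoing edges from {rollback}; recursion stops.

2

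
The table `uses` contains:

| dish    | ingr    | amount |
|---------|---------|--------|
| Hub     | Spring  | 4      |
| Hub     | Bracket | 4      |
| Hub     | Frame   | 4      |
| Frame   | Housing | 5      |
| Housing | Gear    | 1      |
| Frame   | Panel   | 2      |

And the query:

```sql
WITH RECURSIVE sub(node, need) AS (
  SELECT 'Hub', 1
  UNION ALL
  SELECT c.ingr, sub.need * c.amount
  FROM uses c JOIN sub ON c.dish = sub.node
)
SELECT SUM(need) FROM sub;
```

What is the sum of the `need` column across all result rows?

61

Base: (Hub, need=1).
Iteration 1: components of {Hub} -> Bracket = 1*4 = 4, Frame = 1*4 = 4, Spring = 1*4 = 4.
Iteration 2: components of {Bracket,Frame,Spring} -> Housing = 4*5 = 20, Panel = 4*2 = 8.
Iteration 3: components of {Housing,Panel} -> Gear = 20*1 = 20.
Iteration 4: no further components; recursion stops.
SUM(need) = 1 + 4 + 4 + 4 + 20 + 8 + 20 = 61.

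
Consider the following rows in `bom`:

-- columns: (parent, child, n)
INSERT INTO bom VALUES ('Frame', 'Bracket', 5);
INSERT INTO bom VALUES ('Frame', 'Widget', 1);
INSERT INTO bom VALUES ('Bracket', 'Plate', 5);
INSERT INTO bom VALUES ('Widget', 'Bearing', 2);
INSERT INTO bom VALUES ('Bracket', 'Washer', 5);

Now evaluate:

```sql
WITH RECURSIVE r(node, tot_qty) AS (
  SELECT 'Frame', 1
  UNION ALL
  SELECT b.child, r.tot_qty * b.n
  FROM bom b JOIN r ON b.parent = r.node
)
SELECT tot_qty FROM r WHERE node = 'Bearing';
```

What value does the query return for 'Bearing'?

Base: (Frame, tot_qty=1).
Iteration 1: components of {Frame} -> Bracket = 1*5 = 5, Widget = 1*1 = 1.
Iteration 2: components of {Bracket,Widget} -> Bearing = 1*2 = 2, Plate = 5*5 = 25, Washer = 5*5 = 25.
Iteration 3: no further components; recursion stops.

2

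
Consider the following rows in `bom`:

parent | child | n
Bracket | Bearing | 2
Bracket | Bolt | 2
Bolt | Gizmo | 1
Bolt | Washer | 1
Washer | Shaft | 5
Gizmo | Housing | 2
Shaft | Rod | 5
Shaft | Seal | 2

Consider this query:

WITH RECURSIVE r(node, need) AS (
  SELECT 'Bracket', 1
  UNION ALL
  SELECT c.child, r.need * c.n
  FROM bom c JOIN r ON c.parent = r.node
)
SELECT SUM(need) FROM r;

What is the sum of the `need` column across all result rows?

Base: (Bracket, need=1).
Iteration 1: components of {Bracket} -> Bearing = 1*2 = 2, Bolt = 1*2 = 2.
Iteration 2: components of {Bearing,Bolt} -> Gizmo = 2*1 = 2, Washer = 2*1 = 2.
Iteration 3: components of {Gizmo,Washer} -> Housing = 2*2 = 4, Shaft = 2*5 = 10.
Iteration 4: components of {Housing,Shaft} -> Rod = 10*5 = 50, Seal = 10*2 = 20.
Iteration 5: no further components; recursion stops.
SUM(need) = 1 + 2 + 2 + 2 + 2 + 4 + 10 + 50 + 20 = 93.

93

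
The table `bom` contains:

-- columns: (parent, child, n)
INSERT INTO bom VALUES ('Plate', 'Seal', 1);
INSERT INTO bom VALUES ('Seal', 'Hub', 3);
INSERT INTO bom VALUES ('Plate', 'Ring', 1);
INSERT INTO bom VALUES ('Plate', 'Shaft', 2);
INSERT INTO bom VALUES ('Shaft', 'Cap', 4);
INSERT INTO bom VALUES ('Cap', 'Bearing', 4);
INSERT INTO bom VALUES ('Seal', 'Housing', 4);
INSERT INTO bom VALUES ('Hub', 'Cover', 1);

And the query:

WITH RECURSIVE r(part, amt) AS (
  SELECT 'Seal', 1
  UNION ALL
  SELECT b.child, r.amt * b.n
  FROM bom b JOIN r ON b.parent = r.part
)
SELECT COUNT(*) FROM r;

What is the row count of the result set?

4

Base: (Seal, amt=1).
Iteration 1: components of {Seal} -> Housing = 1*4 = 4, Hub = 1*3 = 3.
Iteration 2: components of {Housing,Hub} -> Cover = 3*1 = 3.
Iteration 3: no further components; recursion stops.
Total rows emitted: 4.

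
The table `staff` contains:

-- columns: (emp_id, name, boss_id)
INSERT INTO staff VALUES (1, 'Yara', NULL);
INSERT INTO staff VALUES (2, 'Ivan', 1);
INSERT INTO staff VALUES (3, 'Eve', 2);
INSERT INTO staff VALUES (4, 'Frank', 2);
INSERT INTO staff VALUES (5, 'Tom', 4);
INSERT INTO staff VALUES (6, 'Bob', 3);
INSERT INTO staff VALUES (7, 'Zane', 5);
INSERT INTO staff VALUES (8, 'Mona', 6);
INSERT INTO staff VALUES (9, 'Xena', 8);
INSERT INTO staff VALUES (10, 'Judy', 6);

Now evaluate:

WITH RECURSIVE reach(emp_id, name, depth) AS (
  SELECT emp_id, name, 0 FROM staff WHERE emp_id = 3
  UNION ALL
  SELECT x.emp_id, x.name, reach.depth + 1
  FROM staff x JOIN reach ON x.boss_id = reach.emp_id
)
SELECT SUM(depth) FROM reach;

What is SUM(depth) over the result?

Base: emp_id=3 (Eve) at depth 0.
Iteration 1: rows with boss_id in {3} -> Bob (id 6, depth 1).
Iteration 2: rows with boss_id in {6} -> Mona (id 8, depth 2), Judy (id 10, depth 2).
Iteration 3: rows with boss_id in {8,10} -> Xena (id 9, depth 3).
Iteration 4: no rows with boss_id in {9}; recursion stops.
SUM(depth) = 0 + 1 + 2 + 2 + 3 = 8.

8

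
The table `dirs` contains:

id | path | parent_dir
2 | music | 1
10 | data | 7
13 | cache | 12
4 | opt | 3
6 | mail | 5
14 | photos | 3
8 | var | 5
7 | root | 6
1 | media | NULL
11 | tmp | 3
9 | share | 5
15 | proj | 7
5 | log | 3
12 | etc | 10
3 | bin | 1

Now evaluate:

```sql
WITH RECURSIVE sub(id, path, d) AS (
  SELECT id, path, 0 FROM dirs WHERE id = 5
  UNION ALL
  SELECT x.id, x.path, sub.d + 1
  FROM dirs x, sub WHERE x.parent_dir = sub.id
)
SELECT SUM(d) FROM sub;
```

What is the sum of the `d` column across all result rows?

Base: id=5 (log) at d 0.
Iteration 1: rows with parent_dir in {5} -> mail (id 6, d 1), var (id 8, d 1), share (id 9, d 1).
Iteration 2: rows with parent_dir in {6,8,9} -> root (id 7, d 2).
Iteration 3: rows with parent_dir in {7} -> data (id 10, d 3), proj (id 15, d 3).
Iteration 4: rows with parent_dir in {10,15} -> etc (id 12, d 4).
Iteration 5: rows with parent_dir in {12} -> cache (id 13, d 5).
Iteration 6: no rows with parent_dir in {13}; recursion stops.
SUM(d) = 0 + 1 + 1 + 1 + 2 + 3 + 3 + 4 + 5 = 20.

20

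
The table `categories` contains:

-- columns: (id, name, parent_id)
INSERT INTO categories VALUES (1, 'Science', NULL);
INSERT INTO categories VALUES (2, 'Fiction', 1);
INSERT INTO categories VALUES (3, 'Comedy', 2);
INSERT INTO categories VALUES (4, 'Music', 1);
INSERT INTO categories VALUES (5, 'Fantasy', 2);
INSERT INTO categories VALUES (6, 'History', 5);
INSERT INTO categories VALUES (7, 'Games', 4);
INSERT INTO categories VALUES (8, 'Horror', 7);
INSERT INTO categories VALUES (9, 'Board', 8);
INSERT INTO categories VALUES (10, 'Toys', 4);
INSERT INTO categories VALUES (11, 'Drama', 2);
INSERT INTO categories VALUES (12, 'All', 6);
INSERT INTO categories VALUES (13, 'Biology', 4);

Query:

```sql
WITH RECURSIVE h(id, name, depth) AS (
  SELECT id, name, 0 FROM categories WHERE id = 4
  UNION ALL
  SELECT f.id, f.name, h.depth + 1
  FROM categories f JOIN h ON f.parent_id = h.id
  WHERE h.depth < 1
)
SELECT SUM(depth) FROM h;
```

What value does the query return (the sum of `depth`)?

Base: id=4 (Music) at depth 0.
Iteration 1: rows with parent_id in {4} -> Games (id 7, depth 1), Toys (id 10, depth 1), Biology (id 13, depth 1).
Iteration 2: depth < 1 fails for all current rows; recursion stops.
SUM(depth) = 0 + 1 + 1 + 1 = 3.

3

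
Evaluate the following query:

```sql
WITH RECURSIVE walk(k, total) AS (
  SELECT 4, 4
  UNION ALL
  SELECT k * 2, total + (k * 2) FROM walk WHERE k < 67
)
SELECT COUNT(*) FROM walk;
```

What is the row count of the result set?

Base: k=4, total=4.
Iteration 1: 4 < 67 holds -> k = 4 * 2 = 8, total = 4 + 8 = 12.
Iteration 2: 8 < 67 holds -> k = 8 * 2 = 16, total = 12 + 16 = 28.
Iteration 3: 16 < 67 holds -> k = 16 * 2 = 32, total = 28 + 32 = 60.
Iteration 4: 32 < 67 holds -> k = 32 * 2 = 64, total = 60 + 64 = 124.
Iteration 5: 64 < 67 holds -> k = 64 * 2 = 128, total = 124 + 128 = 252.
Iteration 6: 128 < 67 fails; recursion stops.
Total rows emitted: 6.

6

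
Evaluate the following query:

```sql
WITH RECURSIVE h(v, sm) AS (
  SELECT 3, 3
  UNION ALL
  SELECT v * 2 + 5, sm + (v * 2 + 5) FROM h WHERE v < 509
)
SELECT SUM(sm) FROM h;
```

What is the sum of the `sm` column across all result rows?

3836

Base: v=3, sm=3.
Iteration 1: 3 < 509 holds -> v = 3 * 2 + 5 = 11, sm = 3 + 11 = 14.
Iteration 2: 11 < 509 holds -> v = 11 * 2 + 5 = 27, sm = 14 + 27 = 41.
Iteration 3: 27 < 509 holds -> v = 27 * 2 + 5 = 59, sm = 41 + 59 = 100.
Iteration 4: 59 < 509 holds -> v = 59 * 2 + 5 = 123, sm = 100 + 123 = 223.
Iteration 5: 123 < 509 holds -> v = 123 * 2 + 5 = 251, sm = 223 + 251 = 474.
Iteration 6: 251 < 509 holds -> v = 251 * 2 + 5 = 507, sm = 474 + 507 = 981.
Iteration 7: 507 < 509 holds -> v = 507 * 2 + 5 = 1019, sm = 981 + 1019 = 2000.
Iteration 8: 1019 < 509 fails; recursion stops.
SUM(sm) = 3 + 14 + 41 + 100 + 223 + 474 + 981 + 2000 = 3836.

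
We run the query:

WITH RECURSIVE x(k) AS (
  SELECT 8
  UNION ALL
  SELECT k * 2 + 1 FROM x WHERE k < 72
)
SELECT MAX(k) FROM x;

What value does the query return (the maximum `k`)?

Base: k=8.
Iteration 1: 8 < 72 holds -> k = 8 * 2 + 1 = 17.
Iteration 2: 17 < 72 holds -> k = 17 * 2 + 1 = 35.
Iteration 3: 35 < 72 holds -> k = 35 * 2 + 1 = 71.
Iteration 4: 71 < 72 holds -> k = 71 * 2 + 1 = 143.
Iteration 5: 143 < 72 fails; recursion stops.
k values: 8, 17, 35, 71, 143; the maximum is 143.

143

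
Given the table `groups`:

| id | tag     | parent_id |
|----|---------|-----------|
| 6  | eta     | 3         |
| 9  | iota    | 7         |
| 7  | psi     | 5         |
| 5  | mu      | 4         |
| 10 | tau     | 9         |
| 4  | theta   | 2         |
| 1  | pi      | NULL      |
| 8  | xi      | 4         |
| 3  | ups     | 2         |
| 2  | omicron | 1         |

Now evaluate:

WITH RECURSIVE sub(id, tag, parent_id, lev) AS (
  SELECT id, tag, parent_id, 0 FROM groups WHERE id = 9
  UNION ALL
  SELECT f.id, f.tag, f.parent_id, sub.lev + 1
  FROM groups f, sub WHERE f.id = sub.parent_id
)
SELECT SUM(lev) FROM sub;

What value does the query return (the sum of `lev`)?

Base: id=9 (iota), parent_id=7, lev 0.
Iteration 1: join on id=7 -> psi (id 7, parent_id=5, lev 1).
Iteration 2: join on id=5 -> mu (id 5, parent_id=4, lev 2).
Iteration 3: join on id=4 -> theta (id 4, parent_id=2, lev 3).
Iteration 4: join on id=2 -> omicron (id 2, parent_id=1, lev 4).
Iteration 5: join on id=1 -> pi (id 1, parent_id=NULL, lev 5).
Iteration 6: parent_id is NULL; no match; recursion stops.
SUM(lev) = 0 + 1 + 2 + 3 + 4 + 5 = 15.

15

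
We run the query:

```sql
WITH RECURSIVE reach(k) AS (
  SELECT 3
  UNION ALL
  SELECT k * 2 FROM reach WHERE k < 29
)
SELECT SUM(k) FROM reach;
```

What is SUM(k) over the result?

Base: k=3.
Iteration 1: 3 < 29 holds -> k = 3 * 2 = 6.
Iteration 2: 6 < 29 holds -> k = 6 * 2 = 12.
Iteration 3: 12 < 29 holds -> k = 12 * 2 = 24.
Iteration 4: 24 < 29 holds -> k = 24 * 2 = 48.
Iteration 5: 48 < 29 fails; recursion stops.
SUM(k) = 3 + 6 + 12 + 24 + 48 = 93.

93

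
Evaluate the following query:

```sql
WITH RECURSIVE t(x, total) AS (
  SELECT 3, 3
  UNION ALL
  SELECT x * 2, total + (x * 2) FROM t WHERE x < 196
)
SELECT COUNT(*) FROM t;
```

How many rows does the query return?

Base: x=3, total=3.
Iteration 1: 3 < 196 holds -> x = 3 * 2 = 6, total = 3 + 6 = 9.
Iteration 2: 6 < 196 holds -> x = 6 * 2 = 12, total = 9 + 12 = 21.
Iteration 3: 12 < 196 holds -> x = 12 * 2 = 24, total = 21 + 24 = 45.
Iteration 4: 24 < 196 holds -> x = 24 * 2 = 48, total = 45 + 48 = 93.
Iteration 5: 48 < 196 holds -> x = 48 * 2 = 96, total = 93 + 96 = 189.
Iteration 6: 96 < 196 holds -> x = 96 * 2 = 192, total = 189 + 192 = 381.
Iteration 7: 192 < 196 holds -> x = 192 * 2 = 384, total = 381 + 384 = 765.
Iteration 8: 384 < 196 fails; recursion stops.
Total rows emitted: 8.

8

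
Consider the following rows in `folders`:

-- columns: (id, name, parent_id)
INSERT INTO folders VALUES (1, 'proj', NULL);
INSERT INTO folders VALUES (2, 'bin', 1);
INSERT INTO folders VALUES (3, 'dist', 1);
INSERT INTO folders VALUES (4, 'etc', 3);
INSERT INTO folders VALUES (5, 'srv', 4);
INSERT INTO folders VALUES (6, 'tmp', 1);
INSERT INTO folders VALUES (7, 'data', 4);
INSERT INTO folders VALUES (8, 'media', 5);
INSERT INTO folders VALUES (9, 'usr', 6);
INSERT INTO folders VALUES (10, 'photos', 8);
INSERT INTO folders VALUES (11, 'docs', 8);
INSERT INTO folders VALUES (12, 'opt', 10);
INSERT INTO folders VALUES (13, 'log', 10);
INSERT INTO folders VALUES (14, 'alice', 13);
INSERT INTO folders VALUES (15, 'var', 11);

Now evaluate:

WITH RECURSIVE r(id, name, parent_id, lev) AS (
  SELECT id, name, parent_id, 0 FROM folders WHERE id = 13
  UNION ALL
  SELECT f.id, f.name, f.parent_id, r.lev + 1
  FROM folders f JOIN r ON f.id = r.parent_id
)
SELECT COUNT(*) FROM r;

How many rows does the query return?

Base: id=13 (log), parent_id=10, lev 0.
Iteration 1: join on id=10 -> photos (id 10, parent_id=8, lev 1).
Iteration 2: join on id=8 -> media (id 8, parent_id=5, lev 2).
Iteration 3: join on id=5 -> srv (id 5, parent_id=4, lev 3).
Iteration 4: join on id=4 -> etc (id 4, parent_id=3, lev 4).
Iteration 5: join on id=3 -> dist (id 3, parent_id=1, lev 5).
Iteration 6: join on id=1 -> proj (id 1, parent_id=NULL, lev 6).
Iteration 7: parent_id is NULL; no match; recursion stops.
Total rows emitted: 7.

7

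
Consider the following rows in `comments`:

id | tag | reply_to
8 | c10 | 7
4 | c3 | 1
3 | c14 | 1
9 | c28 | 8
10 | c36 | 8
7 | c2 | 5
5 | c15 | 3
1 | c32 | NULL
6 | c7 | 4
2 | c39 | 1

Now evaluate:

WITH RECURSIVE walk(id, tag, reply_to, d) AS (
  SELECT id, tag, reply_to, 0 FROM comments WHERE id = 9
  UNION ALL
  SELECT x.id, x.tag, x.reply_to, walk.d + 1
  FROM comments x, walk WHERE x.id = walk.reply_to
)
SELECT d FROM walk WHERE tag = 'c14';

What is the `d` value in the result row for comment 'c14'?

Base: id=9 (c28), reply_to=8, d 0.
Iteration 1: join on id=8 -> c10 (id 8, reply_to=7, d 1).
Iteration 2: join on id=7 -> c2 (id 7, reply_to=5, d 2).
Iteration 3: join on id=5 -> c15 (id 5, reply_to=3, d 3).
Iteration 4: join on id=3 -> c14 (id 3, reply_to=1, d 4).
Iteration 5: join on id=1 -> c32 (id 1, reply_to=NULL, d 5).
Iteration 6: reply_to is NULL; no match; recursion stops.

4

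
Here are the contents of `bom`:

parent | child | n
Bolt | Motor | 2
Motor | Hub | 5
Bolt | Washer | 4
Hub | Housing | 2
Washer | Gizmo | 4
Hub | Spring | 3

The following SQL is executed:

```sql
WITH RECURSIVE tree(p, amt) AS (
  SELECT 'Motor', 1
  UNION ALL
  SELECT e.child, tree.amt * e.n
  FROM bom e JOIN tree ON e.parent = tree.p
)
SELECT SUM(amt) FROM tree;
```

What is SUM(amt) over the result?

31

Base: (Motor, amt=1).
Iteration 1: components of {Motor} -> Hub = 1*5 = 5.
Iteration 2: components of {Hub} -> Housing = 5*2 = 10, Spring = 5*3 = 15.
Iteration 3: no further components; recursion stops.
SUM(amt) = 1 + 5 + 10 + 15 = 31.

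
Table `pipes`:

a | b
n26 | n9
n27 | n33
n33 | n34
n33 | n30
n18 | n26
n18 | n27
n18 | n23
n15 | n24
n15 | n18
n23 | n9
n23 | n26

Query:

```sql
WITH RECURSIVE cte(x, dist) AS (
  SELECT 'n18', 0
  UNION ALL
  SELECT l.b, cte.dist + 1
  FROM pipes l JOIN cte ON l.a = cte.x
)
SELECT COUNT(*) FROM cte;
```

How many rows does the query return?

11

Base: (n18, dist=0).
Iteration 1: edges from {n18} -> (n23, dist=1), (n26, dist=1), (n27, dist=1).
Iteration 2: edges from {n23,n26,n27} -> (n26, dist=2), (n33, dist=2), (n9, dist=2) x2. [UNION ALL keeps all 4 new rows, including repeats]
Iteration 3: edges from {n26,n33,n9} -> (n30, dist=3), (n34, dist=3), (n9, dist=3).
Iteration 4: no outgoing edges from {n30,n34,n9}; recursion stops.
Total rows emitted: 11.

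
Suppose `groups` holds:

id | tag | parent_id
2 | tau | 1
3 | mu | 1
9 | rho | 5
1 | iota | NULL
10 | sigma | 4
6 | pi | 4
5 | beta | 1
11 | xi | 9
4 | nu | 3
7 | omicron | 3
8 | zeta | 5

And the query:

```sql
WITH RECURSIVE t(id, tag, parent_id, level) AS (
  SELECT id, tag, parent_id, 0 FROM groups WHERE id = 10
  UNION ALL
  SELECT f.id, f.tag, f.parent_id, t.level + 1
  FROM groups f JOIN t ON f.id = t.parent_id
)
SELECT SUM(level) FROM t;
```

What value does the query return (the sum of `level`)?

Base: id=10 (sigma), parent_id=4, level 0.
Iteration 1: join on id=4 -> nu (id 4, parent_id=3, level 1).
Iteration 2: join on id=3 -> mu (id 3, parent_id=1, level 2).
Iteration 3: join on id=1 -> iota (id 1, parent_id=NULL, level 3).
Iteration 4: parent_id is NULL; no match; recursion stops.
SUM(level) = 0 + 1 + 2 + 3 = 6.

6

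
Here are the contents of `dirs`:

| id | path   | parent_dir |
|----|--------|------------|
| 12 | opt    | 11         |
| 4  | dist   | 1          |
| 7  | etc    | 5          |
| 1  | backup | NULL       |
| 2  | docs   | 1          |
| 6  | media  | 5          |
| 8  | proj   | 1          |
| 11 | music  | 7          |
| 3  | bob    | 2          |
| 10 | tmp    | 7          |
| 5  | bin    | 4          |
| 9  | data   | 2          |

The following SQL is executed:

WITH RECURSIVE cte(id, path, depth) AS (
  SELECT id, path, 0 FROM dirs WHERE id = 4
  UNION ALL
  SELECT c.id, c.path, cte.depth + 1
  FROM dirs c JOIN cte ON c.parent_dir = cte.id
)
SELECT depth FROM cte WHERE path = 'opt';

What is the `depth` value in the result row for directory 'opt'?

Base: id=4 (dist) at depth 0.
Iteration 1: rows with parent_dir in {4} -> bin (id 5, depth 1).
Iteration 2: rows with parent_dir in {5} -> media (id 6, depth 2), etc (id 7, depth 2).
Iteration 3: rows with parent_dir in {6,7} -> tmp (id 10, depth 3), music (id 11, depth 3).
Iteration 4: rows with parent_dir in {10,11} -> opt (id 12, depth 4).
Iteration 5: no rows with parent_dir in {12}; recursion stops.

4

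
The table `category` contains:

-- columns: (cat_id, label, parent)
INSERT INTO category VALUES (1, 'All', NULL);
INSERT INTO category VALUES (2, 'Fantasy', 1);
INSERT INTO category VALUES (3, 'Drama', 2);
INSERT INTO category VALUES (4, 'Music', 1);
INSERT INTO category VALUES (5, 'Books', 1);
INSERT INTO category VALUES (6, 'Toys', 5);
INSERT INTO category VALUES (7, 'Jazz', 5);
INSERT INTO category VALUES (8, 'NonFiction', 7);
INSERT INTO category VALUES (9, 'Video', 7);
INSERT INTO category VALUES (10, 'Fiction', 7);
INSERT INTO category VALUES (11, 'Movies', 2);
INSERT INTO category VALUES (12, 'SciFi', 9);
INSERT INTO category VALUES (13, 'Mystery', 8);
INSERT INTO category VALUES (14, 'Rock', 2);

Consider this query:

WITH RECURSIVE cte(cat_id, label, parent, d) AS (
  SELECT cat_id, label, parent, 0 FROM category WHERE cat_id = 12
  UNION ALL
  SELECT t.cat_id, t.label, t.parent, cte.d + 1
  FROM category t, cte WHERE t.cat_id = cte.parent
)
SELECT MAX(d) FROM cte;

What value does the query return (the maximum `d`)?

Base: cat_id=12 (SciFi), parent=9, d 0.
Iteration 1: join on cat_id=9 -> Video (id 9, parent=7, d 1).
Iteration 2: join on cat_id=7 -> Jazz (id 7, parent=5, d 2).
Iteration 3: join on cat_id=5 -> Books (id 5, parent=1, d 3).
Iteration 4: join on cat_id=1 -> All (id 1, parent=NULL, d 4).
Iteration 5: parent is NULL; no match; recursion stops.
d values: 0, 1, 2, 3, 4; the maximum is 4.

4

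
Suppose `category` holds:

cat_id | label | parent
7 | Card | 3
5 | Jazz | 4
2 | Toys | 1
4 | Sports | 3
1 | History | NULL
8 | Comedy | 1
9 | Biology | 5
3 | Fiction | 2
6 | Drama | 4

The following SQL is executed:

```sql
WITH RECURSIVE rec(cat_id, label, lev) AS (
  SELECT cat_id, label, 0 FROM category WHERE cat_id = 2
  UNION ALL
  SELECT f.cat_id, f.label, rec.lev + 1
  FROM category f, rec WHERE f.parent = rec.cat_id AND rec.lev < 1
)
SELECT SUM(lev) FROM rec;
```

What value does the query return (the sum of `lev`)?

Base: cat_id=2 (Toys) at lev 0.
Iteration 1: rows with parent in {2} -> Fiction (id 3, lev 1).
Iteration 2: lev < 1 fails for all current rows; recursion stops.
SUM(lev) = 0 + 1 = 1.

1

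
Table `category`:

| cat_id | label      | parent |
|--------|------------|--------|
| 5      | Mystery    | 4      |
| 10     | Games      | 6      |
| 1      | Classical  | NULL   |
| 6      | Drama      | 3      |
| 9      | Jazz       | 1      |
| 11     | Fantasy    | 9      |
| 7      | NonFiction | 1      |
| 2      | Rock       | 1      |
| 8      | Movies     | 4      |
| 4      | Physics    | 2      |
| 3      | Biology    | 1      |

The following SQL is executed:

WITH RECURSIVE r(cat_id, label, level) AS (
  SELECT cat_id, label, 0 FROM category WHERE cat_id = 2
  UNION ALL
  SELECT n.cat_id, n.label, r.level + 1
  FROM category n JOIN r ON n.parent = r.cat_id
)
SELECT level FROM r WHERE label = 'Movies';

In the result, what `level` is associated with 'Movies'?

2

Base: cat_id=2 (Rock) at level 0.
Iteration 1: rows with parent in {2} -> Physics (id 4, level 1).
Iteration 2: rows with parent in {4} -> Mystery (id 5, level 2), Movies (id 8, level 2).
Iteration 3: no rows with parent in {5,8}; recursion stops.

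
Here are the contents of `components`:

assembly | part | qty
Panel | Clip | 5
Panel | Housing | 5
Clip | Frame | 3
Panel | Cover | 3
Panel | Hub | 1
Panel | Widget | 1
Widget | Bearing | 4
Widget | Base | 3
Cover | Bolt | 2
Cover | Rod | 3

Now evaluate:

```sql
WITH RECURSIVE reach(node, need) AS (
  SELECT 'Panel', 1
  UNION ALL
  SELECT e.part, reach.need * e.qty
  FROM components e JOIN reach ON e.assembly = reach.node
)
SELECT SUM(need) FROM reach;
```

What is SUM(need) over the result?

Base: (Panel, need=1).
Iteration 1: components of {Panel} -> Clip = 1*5 = 5, Cover = 1*3 = 3, Housing = 1*5 = 5, Hub = 1*1 = 1, Widget = 1*1 = 1.
Iteration 2: components of {Clip,Cover,Housing,Hub,Widget} -> Base = 1*3 = 3, Bearing = 1*4 = 4, Bolt = 3*2 = 6, Frame = 5*3 = 15, Rod = 3*3 = 9.
Iteration 3: no further components; recursion stops.
SUM(need) = 1 + 5 + 5 + 3 + 1 + 1 + 15 + 6 + 9 + 4 + 3 = 53.

53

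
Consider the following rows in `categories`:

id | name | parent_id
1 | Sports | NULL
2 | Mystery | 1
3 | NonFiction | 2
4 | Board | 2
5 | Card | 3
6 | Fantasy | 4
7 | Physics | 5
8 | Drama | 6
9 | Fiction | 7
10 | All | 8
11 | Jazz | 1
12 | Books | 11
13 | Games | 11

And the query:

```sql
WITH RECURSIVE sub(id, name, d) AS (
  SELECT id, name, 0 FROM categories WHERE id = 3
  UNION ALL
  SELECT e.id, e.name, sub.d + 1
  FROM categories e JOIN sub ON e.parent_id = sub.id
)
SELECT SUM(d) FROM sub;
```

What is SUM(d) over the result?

6

Base: id=3 (NonFiction) at d 0.
Iteration 1: rows with parent_id in {3} -> Card (id 5, d 1).
Iteration 2: rows with parent_id in {5} -> Physics (id 7, d 2).
Iteration 3: rows with parent_id in {7} -> Fiction (id 9, d 3).
Iteration 4: no rows with parent_id in {9}; recursion stops.
SUM(d) = 0 + 1 + 2 + 3 = 6.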